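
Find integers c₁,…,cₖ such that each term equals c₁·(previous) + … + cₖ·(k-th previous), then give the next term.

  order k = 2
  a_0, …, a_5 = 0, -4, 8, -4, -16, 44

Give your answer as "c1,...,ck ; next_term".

  a_2 = -2·-4 + -3·0 = 8
  a_3 = -2·8 + -3·-4 = -4
  a_4 = -2·-4 + -3·8 = -16
  a_5 = -2·-16 + -3·-4 = 44
  a_6 = -2·44 + -3·-16 = -40

-2,-3 ; -40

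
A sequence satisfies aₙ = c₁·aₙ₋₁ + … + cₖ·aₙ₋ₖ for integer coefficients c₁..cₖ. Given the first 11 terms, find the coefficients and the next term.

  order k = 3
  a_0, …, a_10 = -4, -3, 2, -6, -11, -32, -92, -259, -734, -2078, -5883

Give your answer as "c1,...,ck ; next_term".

  a_3 = 2·2 + 2·-3 + 1·-4 = -6
  a_4 = 2·-6 + 2·2 + 1·-3 = -11
  a_5 = 2·-11 + 2·-6 + 1·2 = -32
  a_6 = 2·-32 + 2·-11 + 1·-6 = -92
  a_7 = 2·-92 + 2·-32 + 1·-11 = -259
  a_8 = 2·-259 + 2·-92 + 1·-32 = -734
  a_9 = 2·-734 + 2·-259 + 1·-92 = -2078
  a_10 = 2·-2078 + 2·-734 + 1·-259 = -5883
  a_11 = 2·-5883 + 2·-2078 + 1·-734 = -16656

2,2,1 ; -16656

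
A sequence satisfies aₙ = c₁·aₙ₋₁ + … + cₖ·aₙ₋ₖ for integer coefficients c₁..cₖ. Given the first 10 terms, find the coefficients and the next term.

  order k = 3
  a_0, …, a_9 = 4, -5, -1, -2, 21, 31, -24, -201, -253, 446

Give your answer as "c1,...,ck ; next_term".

1,-3,-4 ; 2009

  a_3 = 1·-1 + -3·-5 + -4·4 = -2
  a_4 = 1·-2 + -3·-1 + -4·-5 = 21
  a_5 = 1·21 + -3·-2 + -4·-1 = 31
  a_6 = 1·31 + -3·21 + -4·-2 = -24
  a_7 = 1·-24 + -3·31 + -4·21 = -201
  a_8 = 1·-201 + -3·-24 + -4·31 = -253
  a_9 = 1·-253 + -3·-201 + -4·-24 = 446
  a_10 = 1·446 + -3·-253 + -4·-201 = 2009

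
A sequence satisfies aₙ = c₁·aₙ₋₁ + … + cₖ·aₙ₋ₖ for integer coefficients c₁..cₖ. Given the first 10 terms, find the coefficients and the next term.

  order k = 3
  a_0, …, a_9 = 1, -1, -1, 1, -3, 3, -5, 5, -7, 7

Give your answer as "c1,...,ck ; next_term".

  a_3 = -1·-1 + 1·-1 + 1·1 = 1
  a_4 = -1·1 + 1·-1 + 1·-1 = -3
  a_5 = -1·-3 + 1·1 + 1·-1 = 3
  a_6 = -1·3 + 1·-3 + 1·1 = -5
  a_7 = -1·-5 + 1·3 + 1·-3 = 5
  a_8 = -1·5 + 1·-5 + 1·3 = -7
  a_9 = -1·-7 + 1·5 + 1·-5 = 7
  a_10 = -1·7 + 1·-7 + 1·5 = -9

-1,1,1 ; -9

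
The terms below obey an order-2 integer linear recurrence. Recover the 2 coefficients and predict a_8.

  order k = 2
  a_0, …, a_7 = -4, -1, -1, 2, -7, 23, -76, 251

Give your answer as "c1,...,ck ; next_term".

-3,1 ; -829

  a_2 = -3·-1 + 1·-4 = -1
  a_3 = -3·-1 + 1·-1 = 2
  a_4 = -3·2 + 1·-1 = -7
  a_5 = -3·-7 + 1·2 = 23
  a_6 = -3·23 + 1·-7 = -76
  a_7 = -3·-76 + 1·23 = 251
  a_8 = -3·251 + 1·-76 = -829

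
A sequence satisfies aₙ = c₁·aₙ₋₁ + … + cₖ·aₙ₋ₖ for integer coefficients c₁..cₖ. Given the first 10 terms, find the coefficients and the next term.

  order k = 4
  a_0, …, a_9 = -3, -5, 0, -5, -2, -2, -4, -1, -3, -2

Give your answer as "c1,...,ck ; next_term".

  a_4 = 1·-5 + 1·0 + 0·-5 + -1·-3 = -2
  a_5 = 1·-2 + 1·-5 + 0·0 + -1·-5 = -2
  a_6 = 1·-2 + 1·-2 + 0·-5 + -1·0 = -4
  a_7 = 1·-4 + 1·-2 + 0·-2 + -1·-5 = -1
  a_8 = 1·-1 + 1·-4 + 0·-2 + -1·-2 = -3
  a_9 = 1·-3 + 1·-1 + 0·-4 + -1·-2 = -2
  a_10 = 1·-2 + 1·-3 + 0·-1 + -1·-4 = -1

1,1,0,-1 ; -1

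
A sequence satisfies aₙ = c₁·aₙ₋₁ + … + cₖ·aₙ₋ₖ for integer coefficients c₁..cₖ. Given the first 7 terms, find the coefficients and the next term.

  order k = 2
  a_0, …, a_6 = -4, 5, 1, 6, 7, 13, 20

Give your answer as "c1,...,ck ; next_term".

1,1 ; 33

  a_2 = 1·5 + 1·-4 = 1
  a_3 = 1·1 + 1·5 = 6
  a_4 = 1·6 + 1·1 = 7
  a_5 = 1·7 + 1·6 = 13
  a_6 = 1·13 + 1·7 = 20
  a_7 = 1·20 + 1·13 = 33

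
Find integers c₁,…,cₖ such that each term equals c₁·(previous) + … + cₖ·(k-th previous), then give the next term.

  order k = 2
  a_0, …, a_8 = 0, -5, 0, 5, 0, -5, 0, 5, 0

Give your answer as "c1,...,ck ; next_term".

  a_2 = 0·-5 + -1·0 = 0
  a_3 = 0·0 + -1·-5 = 5
  a_4 = 0·5 + -1·0 = 0
  a_5 = 0·0 + -1·5 = -5
  a_6 = 0·-5 + -1·0 = 0
  a_7 = 0·0 + -1·-5 = 5
  a_8 = 0·5 + -1·0 = 0
  a_9 = 0·0 + -1·5 = -5

0,-1 ; -5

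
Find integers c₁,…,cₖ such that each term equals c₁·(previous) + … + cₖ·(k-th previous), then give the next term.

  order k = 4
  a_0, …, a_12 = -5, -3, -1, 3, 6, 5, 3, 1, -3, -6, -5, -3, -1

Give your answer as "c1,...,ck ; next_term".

1,-1,1,-1 ; 3

  a_4 = 1·3 + -1·-1 + 1·-3 + -1·-5 = 6
  a_5 = 1·6 + -1·3 + 1·-1 + -1·-3 = 5
  a_6 = 1·5 + -1·6 + 1·3 + -1·-1 = 3
  a_7 = 1·3 + -1·5 + 1·6 + -1·3 = 1
  a_8 = 1·1 + -1·3 + 1·5 + -1·6 = -3
  a_9 = 1·-3 + -1·1 + 1·3 + -1·5 = -6
  a_10 = 1·-6 + -1·-3 + 1·1 + -1·3 = -5
  a_11 = 1·-5 + -1·-6 + 1·-3 + -1·1 = -3
  a_12 = 1·-3 + -1·-5 + 1·-6 + -1·-3 = -1
  a_13 = 1·-1 + -1·-3 + 1·-5 + -1·-6 = 3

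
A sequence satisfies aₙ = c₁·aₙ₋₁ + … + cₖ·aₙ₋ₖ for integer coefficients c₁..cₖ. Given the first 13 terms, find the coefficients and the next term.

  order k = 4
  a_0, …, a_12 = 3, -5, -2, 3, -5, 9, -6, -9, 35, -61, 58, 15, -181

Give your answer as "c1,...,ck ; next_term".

  a_4 = -2·3 + -2·-2 + 0·-5 + -1·3 = -5
  a_5 = -2·-5 + -2·3 + 0·-2 + -1·-5 = 9
  a_6 = -2·9 + -2·-5 + 0·3 + -1·-2 = -6
  a_7 = -2·-6 + -2·9 + 0·-5 + -1·3 = -9
  a_8 = -2·-9 + -2·-6 + 0·9 + -1·-5 = 35
  a_9 = -2·35 + -2·-9 + 0·-6 + -1·9 = -61
  a_10 = -2·-61 + -2·35 + 0·-9 + -1·-6 = 58
  a_11 = -2·58 + -2·-61 + 0·35 + -1·-9 = 15
  a_12 = -2·15 + -2·58 + 0·-61 + -1·35 = -181
  a_13 = -2·-181 + -2·15 + 0·58 + -1·-61 = 393

-2,-2,0,-1 ; 393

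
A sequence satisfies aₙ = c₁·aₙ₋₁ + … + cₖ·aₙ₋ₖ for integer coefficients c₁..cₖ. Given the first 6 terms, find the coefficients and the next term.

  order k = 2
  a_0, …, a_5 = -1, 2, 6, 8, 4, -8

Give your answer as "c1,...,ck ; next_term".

  a_2 = 2·2 + -2·-1 = 6
  a_3 = 2·6 + -2·2 = 8
  a_4 = 2·8 + -2·6 = 4
  a_5 = 2·4 + -2·8 = -8
  a_6 = 2·-8 + -2·4 = -24

2,-2 ; -24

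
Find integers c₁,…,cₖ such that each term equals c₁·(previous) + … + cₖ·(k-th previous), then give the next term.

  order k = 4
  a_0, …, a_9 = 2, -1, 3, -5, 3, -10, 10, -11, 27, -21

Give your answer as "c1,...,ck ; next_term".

0,1,-2,-1 ; 39

  a_4 = 0·-5 + 1·3 + -2·-1 + -1·2 = 3
  a_5 = 0·3 + 1·-5 + -2·3 + -1·-1 = -10
  a_6 = 0·-10 + 1·3 + -2·-5 + -1·3 = 10
  a_7 = 0·10 + 1·-10 + -2·3 + -1·-5 = -11
  a_8 = 0·-11 + 1·10 + -2·-10 + -1·3 = 27
  a_9 = 0·27 + 1·-11 + -2·10 + -1·-10 = -21
  a_10 = 0·-21 + 1·27 + -2·-11 + -1·10 = 39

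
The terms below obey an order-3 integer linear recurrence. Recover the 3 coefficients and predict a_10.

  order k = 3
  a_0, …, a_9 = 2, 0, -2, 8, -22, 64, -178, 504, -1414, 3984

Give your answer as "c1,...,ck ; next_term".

  a_3 = -2·-2 + 3·0 + 2·2 = 8
  a_4 = -2·8 + 3·-2 + 2·0 = -22
  a_5 = -2·-22 + 3·8 + 2·-2 = 64
  a_6 = -2·64 + 3·-22 + 2·8 = -178
  a_7 = -2·-178 + 3·64 + 2·-22 = 504
  a_8 = -2·504 + 3·-178 + 2·64 = -1414
  a_9 = -2·-1414 + 3·504 + 2·-178 = 3984
  a_10 = -2·3984 + 3·-1414 + 2·504 = -11202

-2,3,2 ; -11202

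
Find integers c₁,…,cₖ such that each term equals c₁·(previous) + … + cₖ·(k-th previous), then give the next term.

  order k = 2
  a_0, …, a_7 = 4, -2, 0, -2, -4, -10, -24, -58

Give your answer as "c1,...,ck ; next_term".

  a_2 = 2·-2 + 1·4 = 0
  a_3 = 2·0 + 1·-2 = -2
  a_4 = 2·-2 + 1·0 = -4
  a_5 = 2·-4 + 1·-2 = -10
  a_6 = 2·-10 + 1·-4 = -24
  a_7 = 2·-24 + 1·-10 = -58
  a_8 = 2·-58 + 1·-24 = -140

2,1 ; -140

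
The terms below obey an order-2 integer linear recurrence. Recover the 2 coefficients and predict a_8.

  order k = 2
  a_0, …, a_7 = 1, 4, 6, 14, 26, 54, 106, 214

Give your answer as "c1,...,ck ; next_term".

1,2 ; 426

  a_2 = 1·4 + 2·1 = 6
  a_3 = 1·6 + 2·4 = 14
  a_4 = 1·14 + 2·6 = 26
  a_5 = 1·26 + 2·14 = 54
  a_6 = 1·54 + 2·26 = 106
  a_7 = 1·106 + 2·54 = 214
  a_8 = 1·214 + 2·106 = 426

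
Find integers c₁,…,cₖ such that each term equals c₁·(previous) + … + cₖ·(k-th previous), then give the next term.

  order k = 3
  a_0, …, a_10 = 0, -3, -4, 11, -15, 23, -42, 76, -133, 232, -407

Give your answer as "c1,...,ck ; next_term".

-2,-1,-1 ; 715

  a_3 = -2·-4 + -1·-3 + -1·0 = 11
  a_4 = -2·11 + -1·-4 + -1·-3 = -15
  a_5 = -2·-15 + -1·11 + -1·-4 = 23
  a_6 = -2·23 + -1·-15 + -1·11 = -42
  a_7 = -2·-42 + -1·23 + -1·-15 = 76
  a_8 = -2·76 + -1·-42 + -1·23 = -133
  a_9 = -2·-133 + -1·76 + -1·-42 = 232
  a_10 = -2·232 + -1·-133 + -1·76 = -407
  a_11 = -2·-407 + -1·232 + -1·-133 = 715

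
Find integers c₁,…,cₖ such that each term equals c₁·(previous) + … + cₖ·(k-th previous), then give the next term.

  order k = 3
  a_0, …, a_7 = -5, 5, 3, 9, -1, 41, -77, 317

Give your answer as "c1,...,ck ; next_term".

-2,4,1 ; -901

  a_3 = -2·3 + 4·5 + 1·-5 = 9
  a_4 = -2·9 + 4·3 + 1·5 = -1
  a_5 = -2·-1 + 4·9 + 1·3 = 41
  a_6 = -2·41 + 4·-1 + 1·9 = -77
  a_7 = -2·-77 + 4·41 + 1·-1 = 317
  a_8 = -2·317 + 4·-77 + 1·41 = -901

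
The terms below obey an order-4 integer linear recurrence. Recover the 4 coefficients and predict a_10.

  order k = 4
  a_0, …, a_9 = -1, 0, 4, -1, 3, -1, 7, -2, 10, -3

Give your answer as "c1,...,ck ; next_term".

0,1,0,1 ; 17

  a_4 = 0·-1 + 1·4 + 0·0 + 1·-1 = 3
  a_5 = 0·3 + 1·-1 + 0·4 + 1·0 = -1
  a_6 = 0·-1 + 1·3 + 0·-1 + 1·4 = 7
  a_7 = 0·7 + 1·-1 + 0·3 + 1·-1 = -2
  a_8 = 0·-2 + 1·7 + 0·-1 + 1·3 = 10
  a_9 = 0·10 + 1·-2 + 0·7 + 1·-1 = -3
  a_10 = 0·-3 + 1·10 + 0·-2 + 1·7 = 17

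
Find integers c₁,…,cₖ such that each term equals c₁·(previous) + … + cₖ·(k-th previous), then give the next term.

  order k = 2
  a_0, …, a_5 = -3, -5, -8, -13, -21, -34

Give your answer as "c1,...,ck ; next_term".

1,1 ; -55

  a_2 = 1·-5 + 1·-3 = -8
  a_3 = 1·-8 + 1·-5 = -13
  a_4 = 1·-13 + 1·-8 = -21
  a_5 = 1·-21 + 1·-13 = -34
  a_6 = 1·-34 + 1·-21 = -55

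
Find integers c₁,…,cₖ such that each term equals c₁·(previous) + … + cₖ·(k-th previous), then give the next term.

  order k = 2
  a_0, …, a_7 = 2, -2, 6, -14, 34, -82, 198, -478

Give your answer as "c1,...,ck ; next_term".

-2,1 ; 1154

  a_2 = -2·-2 + 1·2 = 6
  a_3 = -2·6 + 1·-2 = -14
  a_4 = -2·-14 + 1·6 = 34
  a_5 = -2·34 + 1·-14 = -82
  a_6 = -2·-82 + 1·34 = 198
  a_7 = -2·198 + 1·-82 = -478
  a_8 = -2·-478 + 1·198 = 1154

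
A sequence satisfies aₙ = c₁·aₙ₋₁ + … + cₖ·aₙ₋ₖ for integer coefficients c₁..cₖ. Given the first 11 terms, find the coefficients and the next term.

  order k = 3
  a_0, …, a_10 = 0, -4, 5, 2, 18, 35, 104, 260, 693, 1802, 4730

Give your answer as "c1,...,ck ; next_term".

  a_3 = 2·5 + 2·-4 + -1·0 = 2
  a_4 = 2·2 + 2·5 + -1·-4 = 18
  a_5 = 2·18 + 2·2 + -1·5 = 35
  a_6 = 2·35 + 2·18 + -1·2 = 104
  a_7 = 2·104 + 2·35 + -1·18 = 260
  a_8 = 2·260 + 2·104 + -1·35 = 693
  a_9 = 2·693 + 2·260 + -1·104 = 1802
  a_10 = 2·1802 + 2·693 + -1·260 = 4730
  a_11 = 2·4730 + 2·1802 + -1·693 = 12371

2,2,-1 ; 12371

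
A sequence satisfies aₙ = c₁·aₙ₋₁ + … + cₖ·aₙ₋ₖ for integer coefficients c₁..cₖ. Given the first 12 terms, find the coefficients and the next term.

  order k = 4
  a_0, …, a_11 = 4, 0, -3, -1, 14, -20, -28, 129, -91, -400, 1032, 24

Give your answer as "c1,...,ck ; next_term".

-1,-3,3,1 ; -4411

  a_4 = -1·-1 + -3·-3 + 3·0 + 1·4 = 14
  a_5 = -1·14 + -3·-1 + 3·-3 + 1·0 = -20
  a_6 = -1·-20 + -3·14 + 3·-1 + 1·-3 = -28
  a_7 = -1·-28 + -3·-20 + 3·14 + 1·-1 = 129
  a_8 = -1·129 + -3·-28 + 3·-20 + 1·14 = -91
  a_9 = -1·-91 + -3·129 + 3·-28 + 1·-20 = -400
  a_10 = -1·-400 + -3·-91 + 3·129 + 1·-28 = 1032
  a_11 = -1·1032 + -3·-400 + 3·-91 + 1·129 = 24
  a_12 = -1·24 + -3·1032 + 3·-400 + 1·-91 = -4411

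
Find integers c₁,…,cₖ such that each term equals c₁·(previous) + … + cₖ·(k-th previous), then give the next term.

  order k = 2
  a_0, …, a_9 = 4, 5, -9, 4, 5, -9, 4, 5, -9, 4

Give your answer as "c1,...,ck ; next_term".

-1,-1 ; 5

  a_2 = -1·5 + -1·4 = -9
  a_3 = -1·-9 + -1·5 = 4
  a_4 = -1·4 + -1·-9 = 5
  a_5 = -1·5 + -1·4 = -9
  a_6 = -1·-9 + -1·5 = 4
  a_7 = -1·4 + -1·-9 = 5
  a_8 = -1·5 + -1·4 = -9
  a_9 = -1·-9 + -1·5 = 4
  a_10 = -1·4 + -1·-9 = 5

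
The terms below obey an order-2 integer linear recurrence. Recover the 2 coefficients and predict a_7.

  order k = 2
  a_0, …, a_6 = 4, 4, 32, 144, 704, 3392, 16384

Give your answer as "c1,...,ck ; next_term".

  a_2 = 4·4 + 4·4 = 32
  a_3 = 4·32 + 4·4 = 144
  a_4 = 4·144 + 4·32 = 704
  a_5 = 4·704 + 4·144 = 3392
  a_6 = 4·3392 + 4·704 = 16384
  a_7 = 4·16384 + 4·3392 = 79104

4,4 ; 79104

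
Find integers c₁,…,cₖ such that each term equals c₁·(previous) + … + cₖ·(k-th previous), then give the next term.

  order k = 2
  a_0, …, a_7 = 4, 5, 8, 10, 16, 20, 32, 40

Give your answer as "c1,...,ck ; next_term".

0,2 ; 64

  a_2 = 0·5 + 2·4 = 8
  a_3 = 0·8 + 2·5 = 10
  a_4 = 0·10 + 2·8 = 16
  a_5 = 0·16 + 2·10 = 20
  a_6 = 0·20 + 2·16 = 32
  a_7 = 0·32 + 2·20 = 40
  a_8 = 0·40 + 2·32 = 64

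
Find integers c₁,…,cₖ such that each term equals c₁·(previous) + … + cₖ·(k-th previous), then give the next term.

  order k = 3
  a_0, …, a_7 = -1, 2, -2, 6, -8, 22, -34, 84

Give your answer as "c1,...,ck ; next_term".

-1,3,2 ; -142

  a_3 = -1·-2 + 3·2 + 2·-1 = 6
  a_4 = -1·6 + 3·-2 + 2·2 = -8
  a_5 = -1·-8 + 3·6 + 2·-2 = 22
  a_6 = -1·22 + 3·-8 + 2·6 = -34
  a_7 = -1·-34 + 3·22 + 2·-8 = 84
  a_8 = -1·84 + 3·-34 + 2·22 = -142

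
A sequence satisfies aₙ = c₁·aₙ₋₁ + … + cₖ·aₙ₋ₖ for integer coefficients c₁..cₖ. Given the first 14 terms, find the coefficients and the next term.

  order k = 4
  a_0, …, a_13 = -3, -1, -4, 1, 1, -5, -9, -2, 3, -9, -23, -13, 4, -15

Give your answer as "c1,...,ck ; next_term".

1,-1,1,1 ; -55

  a_4 = 1·1 + -1·-4 + 1·-1 + 1·-3 = 1
  a_5 = 1·1 + -1·1 + 1·-4 + 1·-1 = -5
  a_6 = 1·-5 + -1·1 + 1·1 + 1·-4 = -9
  a_7 = 1·-9 + -1·-5 + 1·1 + 1·1 = -2
  a_8 = 1·-2 + -1·-9 + 1·-5 + 1·1 = 3
  a_9 = 1·3 + -1·-2 + 1·-9 + 1·-5 = -9
  a_10 = 1·-9 + -1·3 + 1·-2 + 1·-9 = -23
  a_11 = 1·-23 + -1·-9 + 1·3 + 1·-2 = -13
  a_12 = 1·-13 + -1·-23 + 1·-9 + 1·3 = 4
  a_13 = 1·4 + -1·-13 + 1·-23 + 1·-9 = -15
  a_14 = 1·-15 + -1·4 + 1·-13 + 1·-23 = -55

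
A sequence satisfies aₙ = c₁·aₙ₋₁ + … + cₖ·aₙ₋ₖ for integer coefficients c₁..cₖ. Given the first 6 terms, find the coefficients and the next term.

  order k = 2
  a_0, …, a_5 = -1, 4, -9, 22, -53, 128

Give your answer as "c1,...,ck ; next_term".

-2,1 ; -309

  a_2 = -2·4 + 1·-1 = -9
  a_3 = -2·-9 + 1·4 = 22
  a_4 = -2·22 + 1·-9 = -53
  a_5 = -2·-53 + 1·22 = 128
  a_6 = -2·128 + 1·-53 = -309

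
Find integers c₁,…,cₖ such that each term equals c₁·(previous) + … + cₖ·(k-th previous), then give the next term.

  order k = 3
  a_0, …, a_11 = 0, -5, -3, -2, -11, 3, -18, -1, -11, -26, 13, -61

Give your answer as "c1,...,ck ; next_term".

  a_3 = -1·-3 + 1·-5 + 2·0 = -2
  a_4 = -1·-2 + 1·-3 + 2·-5 = -11
  a_5 = -1·-11 + 1·-2 + 2·-3 = 3
  a_6 = -1·3 + 1·-11 + 2·-2 = -18
  a_7 = -1·-18 + 1·3 + 2·-11 = -1
  a_8 = -1·-1 + 1·-18 + 2·3 = -11
  a_9 = -1·-11 + 1·-1 + 2·-18 = -26
  a_10 = -1·-26 + 1·-11 + 2·-1 = 13
  a_11 = -1·13 + 1·-26 + 2·-11 = -61
  a_12 = -1·-61 + 1·13 + 2·-26 = 22

-1,1,2 ; 22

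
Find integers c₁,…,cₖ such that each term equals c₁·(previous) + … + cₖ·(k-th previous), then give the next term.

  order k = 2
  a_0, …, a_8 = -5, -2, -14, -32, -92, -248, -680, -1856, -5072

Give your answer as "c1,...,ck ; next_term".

2,2 ; -13856

  a_2 = 2·-2 + 2·-5 = -14
  a_3 = 2·-14 + 2·-2 = -32
  a_4 = 2·-32 + 2·-14 = -92
  a_5 = 2·-92 + 2·-32 = -248
  a_6 = 2·-248 + 2·-92 = -680
  a_7 = 2·-680 + 2·-248 = -1856
  a_8 = 2·-1856 + 2·-680 = -5072
  a_9 = 2·-5072 + 2·-1856 = -13856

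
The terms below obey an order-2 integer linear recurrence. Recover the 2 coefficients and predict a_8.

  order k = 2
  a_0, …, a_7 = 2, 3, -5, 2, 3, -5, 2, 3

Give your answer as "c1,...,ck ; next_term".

-1,-1 ; -5

  a_2 = -1·3 + -1·2 = -5
  a_3 = -1·-5 + -1·3 = 2
  a_4 = -1·2 + -1·-5 = 3
  a_5 = -1·3 + -1·2 = -5
  a_6 = -1·-5 + -1·3 = 2
  a_7 = -1·2 + -1·-5 = 3
  a_8 = -1·3 + -1·2 = -5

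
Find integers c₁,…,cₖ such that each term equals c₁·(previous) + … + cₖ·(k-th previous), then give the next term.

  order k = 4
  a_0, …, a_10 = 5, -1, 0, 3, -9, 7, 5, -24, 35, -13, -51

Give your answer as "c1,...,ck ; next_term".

-1,-1,1,-1 ; 123

  a_4 = -1·3 + -1·0 + 1·-1 + -1·5 = -9
  a_5 = -1·-9 + -1·3 + 1·0 + -1·-1 = 7
  a_6 = -1·7 + -1·-9 + 1·3 + -1·0 = 5
  a_7 = -1·5 + -1·7 + 1·-9 + -1·3 = -24
  a_8 = -1·-24 + -1·5 + 1·7 + -1·-9 = 35
  a_9 = -1·35 + -1·-24 + 1·5 + -1·7 = -13
  a_10 = -1·-13 + -1·35 + 1·-24 + -1·5 = -51
  a_11 = -1·-51 + -1·-13 + 1·35 + -1·-24 = 123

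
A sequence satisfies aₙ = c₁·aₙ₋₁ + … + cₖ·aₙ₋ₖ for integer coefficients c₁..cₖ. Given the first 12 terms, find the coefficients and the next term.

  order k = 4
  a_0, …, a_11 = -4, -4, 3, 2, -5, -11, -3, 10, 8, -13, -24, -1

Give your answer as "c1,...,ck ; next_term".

  a_4 = 1·2 + -1·3 + 0·-4 + 1·-4 = -5
  a_5 = 1·-5 + -1·2 + 0·3 + 1·-4 = -11
  a_6 = 1·-11 + -1·-5 + 0·2 + 1·3 = -3
  a_7 = 1·-3 + -1·-11 + 0·-5 + 1·2 = 10
  a_8 = 1·10 + -1·-3 + 0·-11 + 1·-5 = 8
  a_9 = 1·8 + -1·10 + 0·-3 + 1·-11 = -13
  a_10 = 1·-13 + -1·8 + 0·10 + 1·-3 = -24
  a_11 = 1·-24 + -1·-13 + 0·8 + 1·10 = -1
  a_12 = 1·-1 + -1·-24 + 0·-13 + 1·8 = 31

1,-1,0,1 ; 31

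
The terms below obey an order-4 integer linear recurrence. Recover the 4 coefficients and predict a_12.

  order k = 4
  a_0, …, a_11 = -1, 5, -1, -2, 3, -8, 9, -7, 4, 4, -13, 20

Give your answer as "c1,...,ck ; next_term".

  a_4 = -1·-2 + 0·-1 + 0·5 + -1·-1 = 3
  a_5 = -1·3 + 0·-2 + 0·-1 + -1·5 = -8
  a_6 = -1·-8 + 0·3 + 0·-2 + -1·-1 = 9
  a_7 = -1·9 + 0·-8 + 0·3 + -1·-2 = -7
  a_8 = -1·-7 + 0·9 + 0·-8 + -1·3 = 4
  a_9 = -1·4 + 0·-7 + 0·9 + -1·-8 = 4
  a_10 = -1·4 + 0·4 + 0·-7 + -1·9 = -13
  a_11 = -1·-13 + 0·4 + 0·4 + -1·-7 = 20
  a_12 = -1·20 + 0·-13 + 0·4 + -1·4 = -24

-1,0,0,-1 ; -24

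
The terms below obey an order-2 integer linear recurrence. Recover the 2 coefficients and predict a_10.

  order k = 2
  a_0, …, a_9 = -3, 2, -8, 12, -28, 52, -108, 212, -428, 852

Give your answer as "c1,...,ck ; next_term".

-1,2 ; -1708

  a_2 = -1·2 + 2·-3 = -8
  a_3 = -1·-8 + 2·2 = 12
  a_4 = -1·12 + 2·-8 = -28
  a_5 = -1·-28 + 2·12 = 52
  a_6 = -1·52 + 2·-28 = -108
  a_7 = -1·-108 + 2·52 = 212
  a_8 = -1·212 + 2·-108 = -428
  a_9 = -1·-428 + 2·212 = 852
  a_10 = -1·852 + 2·-428 = -1708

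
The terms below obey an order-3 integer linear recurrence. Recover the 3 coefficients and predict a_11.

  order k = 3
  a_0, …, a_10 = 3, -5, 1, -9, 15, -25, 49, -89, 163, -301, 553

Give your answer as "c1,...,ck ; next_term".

-1,1,-1 ; -1017

  a_3 = -1·1 + 1·-5 + -1·3 = -9
  a_4 = -1·-9 + 1·1 + -1·-5 = 15
  a_5 = -1·15 + 1·-9 + -1·1 = -25
  a_6 = -1·-25 + 1·15 + -1·-9 = 49
  a_7 = -1·49 + 1·-25 + -1·15 = -89
  a_8 = -1·-89 + 1·49 + -1·-25 = 163
  a_9 = -1·163 + 1·-89 + -1·49 = -301
  a_10 = -1·-301 + 1·163 + -1·-89 = 553
  a_11 = -1·553 + 1·-301 + -1·163 = -1017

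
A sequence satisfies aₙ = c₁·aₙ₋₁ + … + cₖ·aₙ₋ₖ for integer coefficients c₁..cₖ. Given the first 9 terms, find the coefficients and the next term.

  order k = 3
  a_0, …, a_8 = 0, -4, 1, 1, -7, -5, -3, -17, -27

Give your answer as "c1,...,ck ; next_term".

  a_3 = 1·1 + 0·-4 + 2·0 = 1
  a_4 = 1·1 + 0·1 + 2·-4 = -7
  a_5 = 1·-7 + 0·1 + 2·1 = -5
  a_6 = 1·-5 + 0·-7 + 2·1 = -3
  a_7 = 1·-3 + 0·-5 + 2·-7 = -17
  a_8 = 1·-17 + 0·-3 + 2·-5 = -27
  a_9 = 1·-27 + 0·-17 + 2·-3 = -33

1,0,2 ; -33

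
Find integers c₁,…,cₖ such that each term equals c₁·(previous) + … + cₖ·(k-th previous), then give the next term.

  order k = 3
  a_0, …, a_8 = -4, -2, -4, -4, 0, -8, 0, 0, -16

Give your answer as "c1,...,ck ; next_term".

-1,0,2 ; 16

  a_3 = -1·-4 + 0·-2 + 2·-4 = -4
  a_4 = -1·-4 + 0·-4 + 2·-2 = 0
  a_5 = -1·0 + 0·-4 + 2·-4 = -8
  a_6 = -1·-8 + 0·0 + 2·-4 = 0
  a_7 = -1·0 + 0·-8 + 2·0 = 0
  a_8 = -1·0 + 0·0 + 2·-8 = -16
  a_9 = -1·-16 + 0·0 + 2·0 = 16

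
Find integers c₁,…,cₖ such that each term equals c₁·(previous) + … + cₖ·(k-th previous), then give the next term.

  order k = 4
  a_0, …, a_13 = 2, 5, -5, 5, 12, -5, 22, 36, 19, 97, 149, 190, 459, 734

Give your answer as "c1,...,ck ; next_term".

0,1,3,1 ; 1178

  a_4 = 0·5 + 1·-5 + 3·5 + 1·2 = 12
  a_5 = 0·12 + 1·5 + 3·-5 + 1·5 = -5
  a_6 = 0·-5 + 1·12 + 3·5 + 1·-5 = 22
  a_7 = 0·22 + 1·-5 + 3·12 + 1·5 = 36
  a_8 = 0·36 + 1·22 + 3·-5 + 1·12 = 19
  a_9 = 0·19 + 1·36 + 3·22 + 1·-5 = 97
  a_10 = 0·97 + 1·19 + 3·36 + 1·22 = 149
  a_11 = 0·149 + 1·97 + 3·19 + 1·36 = 190
  a_12 = 0·190 + 1·149 + 3·97 + 1·19 = 459
  a_13 = 0·459 + 1·190 + 3·149 + 1·97 = 734
  a_14 = 0·734 + 1·459 + 3·190 + 1·149 = 1178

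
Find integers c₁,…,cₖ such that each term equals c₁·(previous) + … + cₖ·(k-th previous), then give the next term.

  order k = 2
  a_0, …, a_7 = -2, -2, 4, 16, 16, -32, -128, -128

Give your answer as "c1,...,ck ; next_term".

2,-4 ; 256

  a_2 = 2·-2 + -4·-2 = 4
  a_3 = 2·4 + -4·-2 = 16
  a_4 = 2·16 + -4·4 = 16
  a_5 = 2·16 + -4·16 = -32
  a_6 = 2·-32 + -4·16 = -128
  a_7 = 2·-128 + -4·-32 = -128
  a_8 = 2·-128 + -4·-128 = 256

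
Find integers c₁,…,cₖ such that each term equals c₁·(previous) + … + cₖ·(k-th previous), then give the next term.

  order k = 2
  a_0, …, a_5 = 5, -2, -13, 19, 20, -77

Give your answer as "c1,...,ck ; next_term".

  a_2 = -1·-2 + -3·5 = -13
  a_3 = -1·-13 + -3·-2 = 19
  a_4 = -1·19 + -3·-13 = 20
  a_5 = -1·20 + -3·19 = -77
  a_6 = -1·-77 + -3·20 = 17

-1,-3 ; 17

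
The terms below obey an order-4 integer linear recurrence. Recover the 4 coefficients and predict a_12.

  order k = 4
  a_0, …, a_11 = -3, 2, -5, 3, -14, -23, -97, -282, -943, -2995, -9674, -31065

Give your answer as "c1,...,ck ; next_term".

2,3,2,3 ; -99971

  a_4 = 2·3 + 3·-5 + 2·2 + 3·-3 = -14
  a_5 = 2·-14 + 3·3 + 2·-5 + 3·2 = -23
  a_6 = 2·-23 + 3·-14 + 2·3 + 3·-5 = -97
  a_7 = 2·-97 + 3·-23 + 2·-14 + 3·3 = -282
  a_8 = 2·-282 + 3·-97 + 2·-23 + 3·-14 = -943
  a_9 = 2·-943 + 3·-282 + 2·-97 + 3·-23 = -2995
  a_10 = 2·-2995 + 3·-943 + 2·-282 + 3·-97 = -9674
  a_11 = 2·-9674 + 3·-2995 + 2·-943 + 3·-282 = -31065
  a_12 = 2·-31065 + 3·-9674 + 2·-2995 + 3·-943 = -99971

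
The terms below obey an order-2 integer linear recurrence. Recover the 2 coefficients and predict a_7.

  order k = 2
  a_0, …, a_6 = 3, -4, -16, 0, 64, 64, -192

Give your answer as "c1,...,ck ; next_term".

1,-4 ; -448

  a_2 = 1·-4 + -4·3 = -16
  a_3 = 1·-16 + -4·-4 = 0
  a_4 = 1·0 + -4·-16 = 64
  a_5 = 1·64 + -4·0 = 64
  a_6 = 1·64 + -4·64 = -192
  a_7 = 1·-192 + -4·64 = -448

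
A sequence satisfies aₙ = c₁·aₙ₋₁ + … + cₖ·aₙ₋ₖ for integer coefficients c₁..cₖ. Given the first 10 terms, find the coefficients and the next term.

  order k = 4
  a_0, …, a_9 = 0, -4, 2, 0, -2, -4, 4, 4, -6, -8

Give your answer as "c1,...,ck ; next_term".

0,-1,0,1 ; 10

  a_4 = 0·0 + -1·2 + 0·-4 + 1·0 = -2
  a_5 = 0·-2 + -1·0 + 0·2 + 1·-4 = -4
  a_6 = 0·-4 + -1·-2 + 0·0 + 1·2 = 4
  a_7 = 0·4 + -1·-4 + 0·-2 + 1·0 = 4
  a_8 = 0·4 + -1·4 + 0·-4 + 1·-2 = -6
  a_9 = 0·-6 + -1·4 + 0·4 + 1·-4 = -8
  a_10 = 0·-8 + -1·-6 + 0·4 + 1·4 = 10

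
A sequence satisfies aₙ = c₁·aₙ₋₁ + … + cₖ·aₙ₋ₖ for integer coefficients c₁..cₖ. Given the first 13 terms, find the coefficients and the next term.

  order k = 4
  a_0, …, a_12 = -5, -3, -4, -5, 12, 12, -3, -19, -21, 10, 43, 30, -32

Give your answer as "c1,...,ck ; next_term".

0,-1,-1,-1 ; -83

  a_4 = 0·-5 + -1·-4 + -1·-3 + -1·-5 = 12
  a_5 = 0·12 + -1·-5 + -1·-4 + -1·-3 = 12
  a_6 = 0·12 + -1·12 + -1·-5 + -1·-4 = -3
  a_7 = 0·-3 + -1·12 + -1·12 + -1·-5 = -19
  a_8 = 0·-19 + -1·-3 + -1·12 + -1·12 = -21
  a_9 = 0·-21 + -1·-19 + -1·-3 + -1·12 = 10
  a_10 = 0·10 + -1·-21 + -1·-19 + -1·-3 = 43
  a_11 = 0·43 + -1·10 + -1·-21 + -1·-19 = 30
  a_12 = 0·30 + -1·43 + -1·10 + -1·-21 = -32
  a_13 = 0·-32 + -1·30 + -1·43 + -1·10 = -83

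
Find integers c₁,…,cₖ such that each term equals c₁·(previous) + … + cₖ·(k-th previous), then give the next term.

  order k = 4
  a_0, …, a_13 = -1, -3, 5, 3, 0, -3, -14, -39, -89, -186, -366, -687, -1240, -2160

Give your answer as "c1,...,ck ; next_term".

  a_4 = 3·3 + -2·5 + 0·-3 + -1·-1 = 0
  a_5 = 3·0 + -2·3 + 0·5 + -1·-3 = -3
  a_6 = 3·-3 + -2·0 + 0·3 + -1·5 = -14
  a_7 = 3·-14 + -2·-3 + 0·0 + -1·3 = -39
  a_8 = 3·-39 + -2·-14 + 0·-3 + -1·0 = -89
  a_9 = 3·-89 + -2·-39 + 0·-14 + -1·-3 = -186
  a_10 = 3·-186 + -2·-89 + 0·-39 + -1·-14 = -366
  a_11 = 3·-366 + -2·-186 + 0·-89 + -1·-39 = -687
  a_12 = 3·-687 + -2·-366 + 0·-186 + -1·-89 = -1240
  a_13 = 3·-1240 + -2·-687 + 0·-366 + -1·-186 = -2160
  a_14 = 3·-2160 + -2·-1240 + 0·-687 + -1·-366 = -3634

3,-2,0,-1 ; -3634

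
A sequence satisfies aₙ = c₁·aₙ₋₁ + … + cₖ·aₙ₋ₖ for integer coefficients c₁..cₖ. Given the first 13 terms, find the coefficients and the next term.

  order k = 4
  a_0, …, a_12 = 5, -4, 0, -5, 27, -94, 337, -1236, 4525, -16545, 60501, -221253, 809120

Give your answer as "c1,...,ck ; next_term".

  a_4 = -4·-5 + -2·0 + -3·-4 + -1·5 = 27
  a_5 = -4·27 + -2·-5 + -3·0 + -1·-4 = -94
  a_6 = -4·-94 + -2·27 + -3·-5 + -1·0 = 337
  a_7 = -4·337 + -2·-94 + -3·27 + -1·-5 = -1236
  a_8 = -4·-1236 + -2·337 + -3·-94 + -1·27 = 4525
  a_9 = -4·4525 + -2·-1236 + -3·337 + -1·-94 = -16545
  a_10 = -4·-16545 + -2·4525 + -3·-1236 + -1·337 = 60501
  a_11 = -4·60501 + -2·-16545 + -3·4525 + -1·-1236 = -221253
  a_12 = -4·-221253 + -2·60501 + -3·-16545 + -1·4525 = 809120
  a_13 = -4·809120 + -2·-221253 + -3·60501 + -1·-16545 = -2958932

-4,-2,-3,-1 ; -2958932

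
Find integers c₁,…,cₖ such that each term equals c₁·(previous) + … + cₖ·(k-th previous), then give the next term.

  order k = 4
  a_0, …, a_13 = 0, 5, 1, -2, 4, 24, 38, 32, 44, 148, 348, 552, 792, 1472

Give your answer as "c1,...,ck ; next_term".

2,-2,2,2 ; 3160

  a_4 = 2·-2 + -2·1 + 2·5 + 2·0 = 4
  a_5 = 2·4 + -2·-2 + 2·1 + 2·5 = 24
  a_6 = 2·24 + -2·4 + 2·-2 + 2·1 = 38
  a_7 = 2·38 + -2·24 + 2·4 + 2·-2 = 32
  a_8 = 2·32 + -2·38 + 2·24 + 2·4 = 44
  a_9 = 2·44 + -2·32 + 2·38 + 2·24 = 148
  a_10 = 2·148 + -2·44 + 2·32 + 2·38 = 348
  a_11 = 2·348 + -2·148 + 2·44 + 2·32 = 552
  a_12 = 2·552 + -2·348 + 2·148 + 2·44 = 792
  a_13 = 2·792 + -2·552 + 2·348 + 2·148 = 1472
  a_14 = 2·1472 + -2·792 + 2·552 + 2·348 = 3160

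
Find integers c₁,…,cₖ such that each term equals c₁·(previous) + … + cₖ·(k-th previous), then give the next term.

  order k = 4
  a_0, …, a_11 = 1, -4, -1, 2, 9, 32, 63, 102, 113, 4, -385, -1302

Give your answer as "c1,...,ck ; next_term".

  a_4 = 2·2 + 0·-1 + -2·-4 + -3·1 = 9
  a_5 = 2·9 + 0·2 + -2·-1 + -3·-4 = 32
  a_6 = 2·32 + 0·9 + -2·2 + -3·-1 = 63
  a_7 = 2·63 + 0·32 + -2·9 + -3·2 = 102
  a_8 = 2·102 + 0·63 + -2·32 + -3·9 = 113
  a_9 = 2·113 + 0·102 + -2·63 + -3·32 = 4
  a_10 = 2·4 + 0·113 + -2·102 + -3·63 = -385
  a_11 = 2·-385 + 0·4 + -2·113 + -3·102 = -1302
  a_12 = 2·-1302 + 0·-385 + -2·4 + -3·113 = -2951

2,0,-2,-3 ; -2951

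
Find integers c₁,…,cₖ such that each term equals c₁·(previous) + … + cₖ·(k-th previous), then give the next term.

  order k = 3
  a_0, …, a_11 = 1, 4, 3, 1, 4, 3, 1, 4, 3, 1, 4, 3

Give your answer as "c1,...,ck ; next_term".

0,0,1 ; 1

  a_3 = 0·3 + 0·4 + 1·1 = 1
  a_4 = 0·1 + 0·3 + 1·4 = 4
  a_5 = 0·4 + 0·1 + 1·3 = 3
  a_6 = 0·3 + 0·4 + 1·1 = 1
  a_7 = 0·1 + 0·3 + 1·4 = 4
  a_8 = 0·4 + 0·1 + 1·3 = 3
  a_9 = 0·3 + 0·4 + 1·1 = 1
  a_10 = 0·1 + 0·3 + 1·4 = 4
  a_11 = 0·4 + 0·1 + 1·3 = 3
  a_12 = 0·3 + 0·4 + 1·1 = 1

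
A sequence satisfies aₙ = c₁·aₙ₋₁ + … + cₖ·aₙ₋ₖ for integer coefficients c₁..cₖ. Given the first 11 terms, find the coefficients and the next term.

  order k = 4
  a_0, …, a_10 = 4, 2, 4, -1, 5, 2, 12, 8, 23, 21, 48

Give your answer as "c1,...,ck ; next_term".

  a_4 = 1·-1 + 1·4 + -1·2 + 1·4 = 5
  a_5 = 1·5 + 1·-1 + -1·4 + 1·2 = 2
  a_6 = 1·2 + 1·5 + -1·-1 + 1·4 = 12
  a_7 = 1·12 + 1·2 + -1·5 + 1·-1 = 8
  a_8 = 1·8 + 1·12 + -1·2 + 1·5 = 23
  a_9 = 1·23 + 1·8 + -1·12 + 1·2 = 21
  a_10 = 1·21 + 1·23 + -1·8 + 1·12 = 48
  a_11 = 1·48 + 1·21 + -1·23 + 1·8 = 54

1,1,-1,1 ; 54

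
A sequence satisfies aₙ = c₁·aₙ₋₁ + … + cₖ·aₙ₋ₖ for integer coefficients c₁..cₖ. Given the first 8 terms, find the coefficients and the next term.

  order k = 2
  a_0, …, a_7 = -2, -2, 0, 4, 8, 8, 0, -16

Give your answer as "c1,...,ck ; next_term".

  a_2 = 2·-2 + -2·-2 = 0
  a_3 = 2·0 + -2·-2 = 4
  a_4 = 2·4 + -2·0 = 8
  a_5 = 2·8 + -2·4 = 8
  a_6 = 2·8 + -2·8 = 0
  a_7 = 2·0 + -2·8 = -16
  a_8 = 2·-16 + -2·0 = -32

2,-2 ; -32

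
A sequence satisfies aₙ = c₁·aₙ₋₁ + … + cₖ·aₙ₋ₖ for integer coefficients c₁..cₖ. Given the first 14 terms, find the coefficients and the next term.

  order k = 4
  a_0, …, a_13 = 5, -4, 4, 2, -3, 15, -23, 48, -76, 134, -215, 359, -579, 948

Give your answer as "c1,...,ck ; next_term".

  a_4 = -1·2 + 2·4 + 1·-4 + -1·5 = -3
  a_5 = -1·-3 + 2·2 + 1·4 + -1·-4 = 15
  a_6 = -1·15 + 2·-3 + 1·2 + -1·4 = -23
  a_7 = -1·-23 + 2·15 + 1·-3 + -1·2 = 48
  a_8 = -1·48 + 2·-23 + 1·15 + -1·-3 = -76
  a_9 = -1·-76 + 2·48 + 1·-23 + -1·15 = 134
  a_10 = -1·134 + 2·-76 + 1·48 + -1·-23 = -215
  a_11 = -1·-215 + 2·134 + 1·-76 + -1·48 = 359
  a_12 = -1·359 + 2·-215 + 1·134 + -1·-76 = -579
  a_13 = -1·-579 + 2·359 + 1·-215 + -1·134 = 948
  a_14 = -1·948 + 2·-579 + 1·359 + -1·-215 = -1532

-1,2,1,-1 ; -1532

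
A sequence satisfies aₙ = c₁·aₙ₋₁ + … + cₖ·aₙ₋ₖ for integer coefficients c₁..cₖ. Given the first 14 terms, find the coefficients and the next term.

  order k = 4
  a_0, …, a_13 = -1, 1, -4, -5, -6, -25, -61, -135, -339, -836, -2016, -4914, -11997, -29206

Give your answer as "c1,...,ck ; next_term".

  a_4 = 2·-5 + 0·-4 + 3·1 + -1·-1 = -6
  a_5 = 2·-6 + 0·-5 + 3·-4 + -1·1 = -25
  a_6 = 2·-25 + 0·-6 + 3·-5 + -1·-4 = -61
  a_7 = 2·-61 + 0·-25 + 3·-6 + -1·-5 = -135
  a_8 = 2·-135 + 0·-61 + 3·-25 + -1·-6 = -339
  a_9 = 2·-339 + 0·-135 + 3·-61 + -1·-25 = -836
  a_10 = 2·-836 + 0·-339 + 3·-135 + -1·-61 = -2016
  a_11 = 2·-2016 + 0·-836 + 3·-339 + -1·-135 = -4914
  a_12 = 2·-4914 + 0·-2016 + 3·-836 + -1·-339 = -11997
  a_13 = 2·-11997 + 0·-4914 + 3·-2016 + -1·-836 = -29206
  a_14 = 2·-29206 + 0·-11997 + 3·-4914 + -1·-2016 = -71138

2,0,3,-1 ; -71138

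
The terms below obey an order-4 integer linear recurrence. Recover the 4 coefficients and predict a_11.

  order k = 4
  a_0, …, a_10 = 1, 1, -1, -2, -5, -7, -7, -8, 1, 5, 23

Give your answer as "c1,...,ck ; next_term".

  a_4 = 0·-2 + 2·-1 + 0·1 + -3·1 = -5
  a_5 = 0·-5 + 2·-2 + 0·-1 + -3·1 = -7
  a_6 = 0·-7 + 2·-5 + 0·-2 + -3·-1 = -7
  a_7 = 0·-7 + 2·-7 + 0·-5 + -3·-2 = -8
  a_8 = 0·-8 + 2·-7 + 0·-7 + -3·-5 = 1
  a_9 = 0·1 + 2·-8 + 0·-7 + -3·-7 = 5
  a_10 = 0·5 + 2·1 + 0·-8 + -3·-7 = 23
  a_11 = 0·23 + 2·5 + 0·1 + -3·-8 = 34

0,2,0,-3 ; 34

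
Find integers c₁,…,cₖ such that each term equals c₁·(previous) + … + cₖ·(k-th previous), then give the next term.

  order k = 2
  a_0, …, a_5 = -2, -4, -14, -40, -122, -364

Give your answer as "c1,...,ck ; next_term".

2,3 ; -1094

  a_2 = 2·-4 + 3·-2 = -14
  a_3 = 2·-14 + 3·-4 = -40
  a_4 = 2·-40 + 3·-14 = -122
  a_5 = 2·-122 + 3·-40 = -364
  a_6 = 2·-364 + 3·-122 = -1094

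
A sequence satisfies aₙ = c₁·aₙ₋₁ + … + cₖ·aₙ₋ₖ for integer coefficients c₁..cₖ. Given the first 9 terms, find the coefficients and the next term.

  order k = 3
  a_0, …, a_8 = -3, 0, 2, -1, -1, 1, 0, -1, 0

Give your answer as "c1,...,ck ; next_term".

1,0,1 ; 0

  a_3 = 1·2 + 0·0 + 1·-3 = -1
  a_4 = 1·-1 + 0·2 + 1·0 = -1
  a_5 = 1·-1 + 0·-1 + 1·2 = 1
  a_6 = 1·1 + 0·-1 + 1·-1 = 0
  a_7 = 1·0 + 0·1 + 1·-1 = -1
  a_8 = 1·-1 + 0·0 + 1·1 = 0
  a_9 = 1·0 + 0·-1 + 1·0 = 0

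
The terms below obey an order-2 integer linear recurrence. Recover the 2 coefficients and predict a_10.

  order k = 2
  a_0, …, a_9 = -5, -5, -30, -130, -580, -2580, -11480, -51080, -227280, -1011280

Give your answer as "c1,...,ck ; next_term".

4,2 ; -4499680

  a_2 = 4·-5 + 2·-5 = -30
  a_3 = 4·-30 + 2·-5 = -130
  a_4 = 4·-130 + 2·-30 = -580
  a_5 = 4·-580 + 2·-130 = -2580
  a_6 = 4·-2580 + 2·-580 = -11480
  a_7 = 4·-11480 + 2·-2580 = -51080
  a_8 = 4·-51080 + 2·-11480 = -227280
  a_9 = 4·-227280 + 2·-51080 = -1011280
  a_10 = 4·-1011280 + 2·-227280 = -4499680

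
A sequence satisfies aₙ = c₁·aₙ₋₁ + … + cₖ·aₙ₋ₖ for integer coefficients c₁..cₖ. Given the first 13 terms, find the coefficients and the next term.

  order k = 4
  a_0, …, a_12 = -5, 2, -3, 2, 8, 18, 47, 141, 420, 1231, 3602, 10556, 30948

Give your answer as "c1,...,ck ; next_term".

  a_4 = 3·2 + -1·-3 + 2·2 + 1·-5 = 8
  a_5 = 3·8 + -1·2 + 2·-3 + 1·2 = 18
  a_6 = 3·18 + -1·8 + 2·2 + 1·-3 = 47
  a_7 = 3·47 + -1·18 + 2·8 + 1·2 = 141
  a_8 = 3·141 + -1·47 + 2·18 + 1·8 = 420
  a_9 = 3·420 + -1·141 + 2·47 + 1·18 = 1231
  a_10 = 3·1231 + -1·420 + 2·141 + 1·47 = 3602
  a_11 = 3·3602 + -1·1231 + 2·420 + 1·141 = 10556
  a_12 = 3·10556 + -1·3602 + 2·1231 + 1·420 = 30948
  a_13 = 3·30948 + -1·10556 + 2·3602 + 1·1231 = 90723

3,-1,2,1 ; 90723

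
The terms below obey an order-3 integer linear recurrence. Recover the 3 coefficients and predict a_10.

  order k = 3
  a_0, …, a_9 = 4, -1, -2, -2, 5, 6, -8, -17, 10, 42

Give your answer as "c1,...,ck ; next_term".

  a_3 = 0·-2 + -2·-1 + -1·4 = -2
  a_4 = 0·-2 + -2·-2 + -1·-1 = 5
  a_5 = 0·5 + -2·-2 + -1·-2 = 6
  a_6 = 0·6 + -2·5 + -1·-2 = -8
  a_7 = 0·-8 + -2·6 + -1·5 = -17
  a_8 = 0·-17 + -2·-8 + -1·6 = 10
  a_9 = 0·10 + -2·-17 + -1·-8 = 42
  a_10 = 0·42 + -2·10 + -1·-17 = -3

0,-2,-1 ; -3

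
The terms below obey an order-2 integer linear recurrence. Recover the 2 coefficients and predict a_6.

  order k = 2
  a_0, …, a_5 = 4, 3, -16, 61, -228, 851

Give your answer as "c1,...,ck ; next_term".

-4,-1 ; -3176

  a_2 = -4·3 + -1·4 = -16
  a_3 = -4·-16 + -1·3 = 61
  a_4 = -4·61 + -1·-16 = -228
  a_5 = -4·-228 + -1·61 = 851
  a_6 = -4·851 + -1·-228 = -3176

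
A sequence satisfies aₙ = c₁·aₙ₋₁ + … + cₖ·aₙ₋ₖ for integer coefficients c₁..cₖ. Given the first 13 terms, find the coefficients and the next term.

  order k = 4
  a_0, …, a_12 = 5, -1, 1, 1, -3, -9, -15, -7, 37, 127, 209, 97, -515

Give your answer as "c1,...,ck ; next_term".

  a_4 = 2·1 + -2·1 + -2·-1 + -1·5 = -3
  a_5 = 2·-3 + -2·1 + -2·1 + -1·-1 = -9
  a_6 = 2·-9 + -2·-3 + -2·1 + -1·1 = -15
  a_7 = 2·-15 + -2·-9 + -2·-3 + -1·1 = -7
  a_8 = 2·-7 + -2·-15 + -2·-9 + -1·-3 = 37
  a_9 = 2·37 + -2·-7 + -2·-15 + -1·-9 = 127
  a_10 = 2·127 + -2·37 + -2·-7 + -1·-15 = 209
  a_11 = 2·209 + -2·127 + -2·37 + -1·-7 = 97
  a_12 = 2·97 + -2·209 + -2·127 + -1·37 = -515
  a_13 = 2·-515 + -2·97 + -2·209 + -1·127 = -1769

2,-2,-2,-1 ; -1769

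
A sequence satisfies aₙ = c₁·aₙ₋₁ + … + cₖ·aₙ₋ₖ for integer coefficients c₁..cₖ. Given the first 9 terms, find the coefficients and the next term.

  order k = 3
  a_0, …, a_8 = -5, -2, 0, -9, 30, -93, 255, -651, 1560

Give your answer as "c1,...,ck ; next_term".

  a_3 = -4·0 + -3·-2 + 3·-5 = -9
  a_4 = -4·-9 + -3·0 + 3·-2 = 30
  a_5 = -4·30 + -3·-9 + 3·0 = -93
  a_6 = -4·-93 + -3·30 + 3·-9 = 255
  a_7 = -4·255 + -3·-93 + 3·30 = -651
  a_8 = -4·-651 + -3·255 + 3·-93 = 1560
  a_9 = -4·1560 + -3·-651 + 3·255 = -3522

-4,-3,3 ; -3522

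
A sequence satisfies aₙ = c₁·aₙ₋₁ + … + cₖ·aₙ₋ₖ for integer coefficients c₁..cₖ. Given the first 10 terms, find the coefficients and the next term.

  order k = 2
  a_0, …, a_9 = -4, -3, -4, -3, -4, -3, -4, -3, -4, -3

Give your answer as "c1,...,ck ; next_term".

0,1 ; -4

  a_2 = 0·-3 + 1·-4 = -4
  a_3 = 0·-4 + 1·-3 = -3
  a_4 = 0·-3 + 1·-4 = -4
  a_5 = 0·-4 + 1·-3 = -3
  a_6 = 0·-3 + 1·-4 = -4
  a_7 = 0·-4 + 1·-3 = -3
  a_8 = 0·-3 + 1·-4 = -4
  a_9 = 0·-4 + 1·-3 = -3
  a_10 = 0·-3 + 1·-4 = -4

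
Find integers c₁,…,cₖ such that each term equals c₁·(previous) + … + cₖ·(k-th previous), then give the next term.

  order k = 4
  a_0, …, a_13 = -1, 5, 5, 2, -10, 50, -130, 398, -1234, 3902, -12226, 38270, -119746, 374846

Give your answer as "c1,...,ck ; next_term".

-3,0,0,4 ; -1173442

  a_4 = -3·2 + 0·5 + 0·5 + 4·-1 = -10
  a_5 = -3·-10 + 0·2 + 0·5 + 4·5 = 50
  a_6 = -3·50 + 0·-10 + 0·2 + 4·5 = -130
  a_7 = -3·-130 + 0·50 + 0·-10 + 4·2 = 398
  a_8 = -3·398 + 0·-130 + 0·50 + 4·-10 = -1234
  a_9 = -3·-1234 + 0·398 + 0·-130 + 4·50 = 3902
  a_10 = -3·3902 + 0·-1234 + 0·398 + 4·-130 = -12226
  a_11 = -3·-12226 + 0·3902 + 0·-1234 + 4·398 = 38270
  a_12 = -3·38270 + 0·-12226 + 0·3902 + 4·-1234 = -119746
  a_13 = -3·-119746 + 0·38270 + 0·-12226 + 4·3902 = 374846
  a_14 = -3·374846 + 0·-119746 + 0·38270 + 4·-12226 = -1173442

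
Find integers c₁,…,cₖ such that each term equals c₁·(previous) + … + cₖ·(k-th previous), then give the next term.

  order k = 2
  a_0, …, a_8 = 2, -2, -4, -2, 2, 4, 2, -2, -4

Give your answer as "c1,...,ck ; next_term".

1,-1 ; -2

  a_2 = 1·-2 + -1·2 = -4
  a_3 = 1·-4 + -1·-2 = -2
  a_4 = 1·-2 + -1·-4 = 2
  a_5 = 1·2 + -1·-2 = 4
  a_6 = 1·4 + -1·2 = 2
  a_7 = 1·2 + -1·4 = -2
  a_8 = 1·-2 + -1·2 = -4
  a_9 = 1·-4 + -1·-2 = -2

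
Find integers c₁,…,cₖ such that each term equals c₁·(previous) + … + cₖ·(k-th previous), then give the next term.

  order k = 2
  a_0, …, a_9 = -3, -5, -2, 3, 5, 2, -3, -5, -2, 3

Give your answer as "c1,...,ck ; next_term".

1,-1 ; 5

  a_2 = 1·-5 + -1·-3 = -2
  a_3 = 1·-2 + -1·-5 = 3
  a_4 = 1·3 + -1·-2 = 5
  a_5 = 1·5 + -1·3 = 2
  a_6 = 1·2 + -1·5 = -3
  a_7 = 1·-3 + -1·2 = -5
  a_8 = 1·-5 + -1·-3 = -2
  a_9 = 1·-2 + -1·-5 = 3
  a_10 = 1·3 + -1·-2 = 5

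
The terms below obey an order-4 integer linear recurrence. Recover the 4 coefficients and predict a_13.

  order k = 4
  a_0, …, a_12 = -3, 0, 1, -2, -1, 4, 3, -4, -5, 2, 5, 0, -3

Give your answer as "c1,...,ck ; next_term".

  a_4 = 1·-2 + -2·1 + 1·0 + -1·-3 = -1
  a_5 = 1·-1 + -2·-2 + 1·1 + -1·0 = 4
  a_6 = 1·4 + -2·-1 + 1·-2 + -1·1 = 3
  a_7 = 1·3 + -2·4 + 1·-1 + -1·-2 = -4
  a_8 = 1·-4 + -2·3 + 1·4 + -1·-1 = -5
  a_9 = 1·-5 + -2·-4 + 1·3 + -1·4 = 2
  a_10 = 1·2 + -2·-5 + 1·-4 + -1·3 = 5
  a_11 = 1·5 + -2·2 + 1·-5 + -1·-4 = 0
  a_12 = 1·0 + -2·5 + 1·2 + -1·-5 = -3
  a_13 = 1·-3 + -2·0 + 1·5 + -1·2 = 0

1,-2,1,-1 ; 0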